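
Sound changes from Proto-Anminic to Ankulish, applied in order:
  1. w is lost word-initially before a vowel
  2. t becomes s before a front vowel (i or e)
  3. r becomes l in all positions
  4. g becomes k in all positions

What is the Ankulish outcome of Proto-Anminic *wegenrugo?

ekenluko

Ankulish: *wegenrugo
  wegenrugo → egenrugo   [glide loss]
  egenrugo (rule 2 does not apply)
  egenrugo → egenlugo   [unconditioned shift]
  egenlugo → ekenluko   [unconditioned shift]
  giving Ankulish ekenluko.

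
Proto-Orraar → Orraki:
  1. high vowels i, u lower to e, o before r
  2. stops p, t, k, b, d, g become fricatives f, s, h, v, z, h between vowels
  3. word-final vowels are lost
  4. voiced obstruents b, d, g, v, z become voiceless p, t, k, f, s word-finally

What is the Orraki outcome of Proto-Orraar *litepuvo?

Orraki: *litepuvo
  litepuvo (rule 1 does not apply)
  litepuvo → lisefuvo   [intervocalic lenition]
  lisefuvo → lisefuv   [apocope]
  lisefuv → lisefuf   [final devoicing]
  giving Orraki lisefuf.

lisefuf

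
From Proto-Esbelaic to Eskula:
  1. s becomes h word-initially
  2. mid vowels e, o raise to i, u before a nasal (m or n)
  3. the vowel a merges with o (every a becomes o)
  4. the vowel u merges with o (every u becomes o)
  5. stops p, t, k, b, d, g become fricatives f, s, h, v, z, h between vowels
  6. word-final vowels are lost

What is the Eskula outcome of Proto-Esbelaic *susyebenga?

hosyeving

Eskula: *susyebenga
  susyebenga → husyebenga   [debuccalisation]
  husyebenga → husyebinga   [pre-nasal raising]
  husyebinga → husyebingo   [vowel merger]
  husyebingo → hosyebingo   [vowel merger]
  hosyebingo → hosyevingo   [intervocalic lenition]
  hosyevingo → hosyeving   [apocope]
  giving Eskula hosyeving.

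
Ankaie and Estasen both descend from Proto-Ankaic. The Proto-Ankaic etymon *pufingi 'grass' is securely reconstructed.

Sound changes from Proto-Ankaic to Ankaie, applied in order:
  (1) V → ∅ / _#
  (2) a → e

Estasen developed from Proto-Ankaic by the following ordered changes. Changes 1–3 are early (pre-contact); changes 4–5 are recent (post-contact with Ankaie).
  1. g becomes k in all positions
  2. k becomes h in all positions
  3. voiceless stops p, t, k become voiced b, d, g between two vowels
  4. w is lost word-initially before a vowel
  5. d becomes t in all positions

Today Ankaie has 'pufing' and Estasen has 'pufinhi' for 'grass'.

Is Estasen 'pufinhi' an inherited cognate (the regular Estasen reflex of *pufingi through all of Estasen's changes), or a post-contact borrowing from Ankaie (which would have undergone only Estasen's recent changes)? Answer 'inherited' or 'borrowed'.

inherited

If inherited, *pufingi would pass through all of Estasen's changes:
Estasen: *pufingi
  pufingi → pufinki   [unconditioned shift]
  pufinki → pufinhi   [unconditioned shift]
  pufinhi (rule 3 does not apply)
  pufinhi (rule 4 does not apply)
  pufinhi (rule 5 does not apply)
  giving Estasen pufinhi.
If borrowed from Ankaie 'pufing' after the early changes, it would undergo only the recent ones:
  rule 4 (glide loss): no change (pufing)
  rule 5 (unconditioned shift): no change (pufing)
  ⇒ as a loan: pufing
Estasen 'pufinhi' matches the inherited outcome exactly, so it is an inherited cognate, not a loan.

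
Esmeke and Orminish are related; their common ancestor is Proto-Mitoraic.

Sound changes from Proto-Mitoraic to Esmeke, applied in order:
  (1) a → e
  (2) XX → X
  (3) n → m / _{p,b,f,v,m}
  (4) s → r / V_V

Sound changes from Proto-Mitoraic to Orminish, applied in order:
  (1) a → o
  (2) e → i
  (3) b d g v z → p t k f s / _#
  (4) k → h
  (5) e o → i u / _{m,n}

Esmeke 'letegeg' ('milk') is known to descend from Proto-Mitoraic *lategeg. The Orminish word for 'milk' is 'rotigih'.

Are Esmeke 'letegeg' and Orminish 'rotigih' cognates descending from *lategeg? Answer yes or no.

no

Derive the expected Orminish reflex of *lategeg:
Orminish: start from *lategeg.
  rule 1 (vowel merger): lategeg → lotegeg
  rule 2 (vowel merger): lotegeg → lotigig
  rule 3 (final devoicing): lotigig → lotigik
  rule 4 (unconditioned shift): lotigik → lotigih
  rule 5: no change — lotigih
  ⇒ Orminish lotigih
The regular Orminish reflex would be 'lotigih', but the attested form is 'rotigih'. The correspondence is irregular, so they are not cognates (the Orminish form has a different source).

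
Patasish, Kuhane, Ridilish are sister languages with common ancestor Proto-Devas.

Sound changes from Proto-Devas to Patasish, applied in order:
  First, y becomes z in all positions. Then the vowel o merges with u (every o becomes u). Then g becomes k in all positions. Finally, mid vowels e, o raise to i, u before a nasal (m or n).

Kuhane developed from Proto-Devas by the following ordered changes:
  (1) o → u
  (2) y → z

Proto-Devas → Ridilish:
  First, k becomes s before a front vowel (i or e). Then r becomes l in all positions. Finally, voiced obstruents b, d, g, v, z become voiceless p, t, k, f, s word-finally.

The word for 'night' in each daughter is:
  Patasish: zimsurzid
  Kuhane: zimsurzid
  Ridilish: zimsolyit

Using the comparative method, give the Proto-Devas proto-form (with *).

Position 6: Patasish has r, Kuhane has r, Ridilish has l. Patasish preserves r here (none of its changes turn any other segment into r), so the proto-segment is *r.
Position 7: Patasish has z, Kuhane has z, Ridilish has y. Ridilish preserves y here (none of its changes turn any other segment into y), so the proto-segment is *y.
Position 5: Patasish has u, Kuhane has u, Ridilish has o. Ridilish preserves o here (none of its changes turn any other segment into o), so the proto-segment is *o.
This points to *zimsoryid. Verify forward in each daughter:
Patasish: *zimsoryid > zimsorzid > zimsurzid  (by unconditioned shift, vowel merger)
Kuhane: *zimsoryid > zimsuryid > zimsurzid  (by vowel merger, unconditioned shift)
Ridilish: *zimsoryid
  zimsoryid (rule 1 does not apply)
  zimsoryid → zimsolyid   [unconditioned shift]
  zimsolyid → zimsolyit   [final devoicing]
  giving Ridilish zimsolyit.
No other proto-form is consistent with every reflex, so the reconstruction is *zimsoryid.

*zimsoryid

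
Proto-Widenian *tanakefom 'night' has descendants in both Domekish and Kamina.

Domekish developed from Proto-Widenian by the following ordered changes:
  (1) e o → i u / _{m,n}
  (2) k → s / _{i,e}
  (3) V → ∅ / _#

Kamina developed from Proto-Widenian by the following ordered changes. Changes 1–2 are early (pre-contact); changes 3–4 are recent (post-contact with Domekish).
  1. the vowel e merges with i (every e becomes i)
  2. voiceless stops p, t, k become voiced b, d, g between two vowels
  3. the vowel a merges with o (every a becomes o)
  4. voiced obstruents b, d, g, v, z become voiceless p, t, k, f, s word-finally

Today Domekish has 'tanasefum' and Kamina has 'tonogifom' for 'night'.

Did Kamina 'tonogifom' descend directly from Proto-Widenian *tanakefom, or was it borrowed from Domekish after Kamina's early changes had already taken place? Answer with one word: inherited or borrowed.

If inherited, *tanakefom would pass through all of Kamina's changes:
Kamina: start from *tanakefom.
  rule 1 (vowel merger): tanakefom → tanakifom
  rule 2 (intervocalic voicing): tanakifom → tanagifom
  rule 3 (vowel merger): tanagifom → tonogifom
  rule 4: no change — tonogifom
  ⇒ Kamina tonogifom
If borrowed from Domekish 'tanasefum' after the early changes, it would undergo only the recent ones:
  rule 3 (vowel merger): tanasefum → tonosefum
  rule 4 (final devoicing): no change (tonosefum)
  ⇒ as a loan: tonosefum
Kamina 'tonogifom' matches the inherited outcome exactly, so it is an inherited cognate, not a loan.

inherited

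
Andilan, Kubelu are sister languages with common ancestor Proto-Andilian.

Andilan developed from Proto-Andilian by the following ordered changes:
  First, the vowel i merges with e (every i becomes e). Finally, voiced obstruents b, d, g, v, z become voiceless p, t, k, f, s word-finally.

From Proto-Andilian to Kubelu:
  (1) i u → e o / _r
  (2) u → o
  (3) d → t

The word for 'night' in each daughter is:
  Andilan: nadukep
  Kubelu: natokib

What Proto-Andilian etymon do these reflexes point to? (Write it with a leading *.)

Position 4: Andilan has u, Kubelu has o. Andilan preserves u here (none of its changes turn any other segment into u), so the proto-segment is *u.
Position 6: Andilan has e, Kubelu has i. Kubelu preserves i here (none of its changes turn any other segment into i), so the proto-segment is *i.
Verify the candidate proto-form against each daughter:
Andilan: start from *nadukib.
  rule 1 (vowel merger): nadukib → nadukeb
  rule 2 (final devoicing): nadukeb → nadukep
  ⇒ Andilan nadukep
Kubelu: *nadukib > nadokib > natokib  (by vowel merger, unconditioned shift)
*nadukib is the unique common source.

*nadukib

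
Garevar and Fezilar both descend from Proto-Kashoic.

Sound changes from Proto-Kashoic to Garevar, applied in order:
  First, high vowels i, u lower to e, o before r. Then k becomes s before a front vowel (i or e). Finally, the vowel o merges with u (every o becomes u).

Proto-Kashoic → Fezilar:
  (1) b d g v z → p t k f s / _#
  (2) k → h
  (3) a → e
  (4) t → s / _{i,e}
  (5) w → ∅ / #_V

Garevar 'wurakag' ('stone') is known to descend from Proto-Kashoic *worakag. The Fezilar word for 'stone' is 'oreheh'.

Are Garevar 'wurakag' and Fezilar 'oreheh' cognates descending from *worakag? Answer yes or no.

yes

Derive the expected Fezilar reflex of *worakag:
Fezilar: *worakag
  worakag → worakak   [final devoicing]
  worakak → worahah   [unconditioned shift]
  worahah → woreheh   [vowel merger]
  woreheh (rule 4 does not apply)
  woreheh → oreheh   [glide loss]
  giving Fezilar oreheh.
Fezilar 'oreheh' matches the regular reflex exactly, so the pair is cognate.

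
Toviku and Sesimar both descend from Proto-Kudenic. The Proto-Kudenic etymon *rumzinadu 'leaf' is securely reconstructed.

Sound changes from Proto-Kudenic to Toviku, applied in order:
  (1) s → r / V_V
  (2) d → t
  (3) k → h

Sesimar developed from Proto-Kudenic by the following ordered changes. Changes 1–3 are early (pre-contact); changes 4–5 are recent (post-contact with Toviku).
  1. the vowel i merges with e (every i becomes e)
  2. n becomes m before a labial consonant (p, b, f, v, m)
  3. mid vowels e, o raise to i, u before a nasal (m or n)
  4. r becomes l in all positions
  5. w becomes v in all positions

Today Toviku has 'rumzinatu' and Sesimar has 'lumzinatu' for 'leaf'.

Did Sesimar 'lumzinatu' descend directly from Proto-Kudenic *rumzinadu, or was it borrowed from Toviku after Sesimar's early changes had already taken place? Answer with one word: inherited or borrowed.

borrowed

If inherited, *rumzinadu would pass through all of Sesimar's changes:
Sesimar: *rumzinadu > rumzenadu > rumzinadu > lumzinadu  (by vowel merger, pre-nasal raising, unconditioned shift)
If borrowed from Toviku 'rumzinatu' after the early changes, it would undergo only the recent ones:
  rule 4 (unconditioned shift): rumzinatu → lumzinatu
  rule 5 (unconditioned shift): no change (lumzinatu)
  ⇒ as a loan: lumzinatu
Sesimar 'lumzinatu' matches the loan outcome 'lumzinatu', not the inherited 'lumzinadu' — it skipped the early Sesimar changes, so it was borrowed from Toviku.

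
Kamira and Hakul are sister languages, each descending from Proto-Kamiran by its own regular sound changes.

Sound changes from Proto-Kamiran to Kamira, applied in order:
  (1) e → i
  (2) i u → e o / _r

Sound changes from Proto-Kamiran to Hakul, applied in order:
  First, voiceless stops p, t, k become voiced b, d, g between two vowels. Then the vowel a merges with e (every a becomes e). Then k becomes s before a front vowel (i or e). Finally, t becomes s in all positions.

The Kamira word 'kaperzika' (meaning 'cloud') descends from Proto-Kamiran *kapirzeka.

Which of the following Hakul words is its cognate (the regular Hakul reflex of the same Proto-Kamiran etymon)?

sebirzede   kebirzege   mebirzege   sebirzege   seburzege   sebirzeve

Hakul: *kapirzeka
  kapirzeka → kabirzega   [intervocalic voicing]
  kabirzega → kebirzege   [vowel merger]
  kebirzege → sebirzege   [palatalisation]
  sebirzege (rule 4 does not apply)
  giving Hakul sebirzege.
The other candidates each miss or misapply at least one Hakul change.

sebirzege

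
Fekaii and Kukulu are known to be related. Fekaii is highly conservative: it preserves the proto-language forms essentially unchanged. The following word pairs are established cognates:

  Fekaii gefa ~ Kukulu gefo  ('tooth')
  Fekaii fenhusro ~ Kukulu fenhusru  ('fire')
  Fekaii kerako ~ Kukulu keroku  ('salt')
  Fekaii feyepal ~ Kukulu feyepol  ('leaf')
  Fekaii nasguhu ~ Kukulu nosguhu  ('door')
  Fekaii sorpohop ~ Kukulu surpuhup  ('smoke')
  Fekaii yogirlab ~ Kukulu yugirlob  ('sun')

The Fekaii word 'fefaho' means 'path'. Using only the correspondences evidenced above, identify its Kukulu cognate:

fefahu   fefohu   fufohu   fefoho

kerako ~ keroku, feyepal ~ feyepol — Fekaii a corresponds to Kukulu o after a consonant, before a consonant other than r, m, n, p, b, f, v.
fenhusro ~ fenhusru, kerako ~ keroku — Fekaii o corresponds to Kukulu u word-finally.
Applying these to Fekaii 'fefaho':
  fefaho → fefoho   (a→o after a consonant, before a consonant other than r, m, n, p, b, f, v)
  fefoho → fefohu   (o→u word-finally)
So the Kukulu cognate is 'fefohu'.

fefohu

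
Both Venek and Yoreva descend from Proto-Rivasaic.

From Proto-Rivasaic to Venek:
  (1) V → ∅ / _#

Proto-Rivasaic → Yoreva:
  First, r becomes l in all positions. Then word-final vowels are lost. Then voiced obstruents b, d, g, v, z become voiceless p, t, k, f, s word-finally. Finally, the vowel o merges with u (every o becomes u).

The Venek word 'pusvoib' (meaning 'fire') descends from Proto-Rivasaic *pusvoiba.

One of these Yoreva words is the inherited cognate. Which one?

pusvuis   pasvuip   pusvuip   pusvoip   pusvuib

pusvuip

Yoreva: *pusvoiba
  pusvoiba (rule 1 does not apply)
  pusvoiba → pusvoib   [apocope]
  pusvoib → pusvoip   [final devoicing]
  pusvoip → pusvuip   [vowel merger]
  giving Yoreva pusvuip.
Only 'pusvuip' matches the regular Yoreva development of *pusvoiba.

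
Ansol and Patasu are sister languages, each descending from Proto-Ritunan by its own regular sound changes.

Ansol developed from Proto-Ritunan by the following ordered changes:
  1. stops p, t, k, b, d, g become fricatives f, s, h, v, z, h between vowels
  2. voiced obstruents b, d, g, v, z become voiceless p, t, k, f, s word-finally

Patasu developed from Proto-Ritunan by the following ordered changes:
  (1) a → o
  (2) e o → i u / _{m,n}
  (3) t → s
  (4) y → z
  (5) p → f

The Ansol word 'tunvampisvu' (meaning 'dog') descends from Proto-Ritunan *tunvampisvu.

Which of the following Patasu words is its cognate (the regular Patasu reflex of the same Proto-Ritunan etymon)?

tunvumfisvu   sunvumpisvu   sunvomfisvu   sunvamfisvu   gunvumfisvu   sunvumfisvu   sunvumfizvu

sunvumfisvu

Patasu: *tunvampisvu
  tunvampisvu → tunvompisvu   [vowel merger]
  tunvompisvu → tunvumpisvu   [pre-nasal raising]
  tunvumpisvu → sunvumpisvu   [unconditioned shift]
  sunvumpisvu (rule 4 does not apply)
  sunvumpisvu → sunvumfisvu   [unconditioned shift]
  giving Patasu sunvumfisvu.
Among the options, 'sunvumfisvu' alone shows every Patasu change applied in order.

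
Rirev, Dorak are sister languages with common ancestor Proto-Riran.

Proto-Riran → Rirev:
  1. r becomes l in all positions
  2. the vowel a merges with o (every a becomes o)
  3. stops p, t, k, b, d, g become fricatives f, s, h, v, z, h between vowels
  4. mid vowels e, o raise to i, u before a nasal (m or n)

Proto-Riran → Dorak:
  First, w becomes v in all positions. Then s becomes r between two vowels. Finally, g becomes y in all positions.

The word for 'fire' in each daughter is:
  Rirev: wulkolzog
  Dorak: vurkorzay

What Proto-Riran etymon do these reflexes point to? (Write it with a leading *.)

Position 1: Rirev has w, Dorak has v. Rirev preserves w here (none of its changes turn any other segment into w), so the proto-segment is *w.
Position 8: Rirev has o, Dorak has a. Dorak preserves a here (none of its changes turn any other segment into a), so the proto-segment is *a.
Continuing position by position gives *wurkorzag; check it forward:
Rirev: *wurkorzag > wulkolzag > wulkolzog  (by unconditioned shift, vowel merger)
Dorak: *wurkorzag > vurkorzag > vurkorzay  (by unconditioned shift, unconditioned shift)
No other proto-form is consistent with every reflex, so the reconstruction is *wurkorzag.

*wurkorzag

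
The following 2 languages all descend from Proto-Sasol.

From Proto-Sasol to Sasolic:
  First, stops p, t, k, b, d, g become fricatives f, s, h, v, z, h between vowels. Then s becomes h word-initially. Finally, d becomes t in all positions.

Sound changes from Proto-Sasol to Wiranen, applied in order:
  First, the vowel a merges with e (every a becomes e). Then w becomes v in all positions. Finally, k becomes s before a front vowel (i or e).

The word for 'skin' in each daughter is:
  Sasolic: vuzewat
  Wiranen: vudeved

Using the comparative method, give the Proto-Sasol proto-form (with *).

Position 5: Sasolic has w, Wiranen has v. Sasolic preserves w here (none of its changes turn any other segment into w), so the proto-segment is *w.
Position 3: Sasolic has z, Wiranen has d. Wiranen preserves d here (none of its changes turn any other segment into d), so the proto-segment is *d.
Continuing position by position gives *vudewad; check it forward:
Sasolic: *vudewad
  vudewad → vuzewad   [intervocalic lenition]
  vuzewad (rule 2 does not apply)
  vuzewad → vuzewat   [unconditioned shift]
  giving Sasolic vuzewat.
Wiranen: *vudewad
  vudewad → vudewed   [vowel merger]
  vudewed → vudeved   [unconditioned shift]
  vudeved (rule 3 does not apply)
  giving Wiranen vudeved.
*vudewad is the unique common source.

*vudewad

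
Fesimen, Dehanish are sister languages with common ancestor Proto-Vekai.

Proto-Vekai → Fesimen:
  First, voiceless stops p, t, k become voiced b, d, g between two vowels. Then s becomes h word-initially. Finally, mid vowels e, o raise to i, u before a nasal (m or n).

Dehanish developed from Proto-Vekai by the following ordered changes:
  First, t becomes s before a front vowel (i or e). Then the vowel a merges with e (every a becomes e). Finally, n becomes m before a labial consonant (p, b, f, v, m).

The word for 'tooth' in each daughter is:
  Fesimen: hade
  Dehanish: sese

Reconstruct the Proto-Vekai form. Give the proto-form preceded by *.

Position 1: Fesimen has h, Dehanish has s. Taking the neighbouring segments as reconstructed: Fesimen h could go back to *s or *h; Dehanish s can only go back to *s — the one source consistent with every daughter is *s.
Position 2: Fesimen has a, Dehanish has e. Fesimen preserves a here (none of its changes turn any other segment into a), so the proto-segment is *a.
This points to *sate. Verify forward in each daughter:
Fesimen: *sate > sade > hade  (by intervocalic voicing, debuccalisation)
Dehanish: *sate
  sate → sase   [palatalisation]
  sase → sese   [vowel merger]
  sese (rule 3 does not apply)
  giving Dehanish sese.
Only *sate yields all of Fesimen hade, Dehanish sese.

*sate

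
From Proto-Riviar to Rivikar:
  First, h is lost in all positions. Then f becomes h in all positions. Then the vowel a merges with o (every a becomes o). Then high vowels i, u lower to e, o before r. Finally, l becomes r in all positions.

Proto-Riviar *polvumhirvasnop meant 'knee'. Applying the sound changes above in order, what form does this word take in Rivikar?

Rivikar: start from *polvumhirvasnop.
  rule 1 (h-loss): polvumhirvasnop → polvumirvasnop
  rule 2: no change — polvumirvasnop
  rule 3 (vowel merger): polvumirvasnop → polvumirvosnop
  rule 4 (pre-rhotic lowering): polvumirvosnop → polvumervosnop
  rule 5 (unconditioned shift): polvumervosnop → porvumervosnop
  ⇒ Rivikar porvumervosnop

porvumervosnop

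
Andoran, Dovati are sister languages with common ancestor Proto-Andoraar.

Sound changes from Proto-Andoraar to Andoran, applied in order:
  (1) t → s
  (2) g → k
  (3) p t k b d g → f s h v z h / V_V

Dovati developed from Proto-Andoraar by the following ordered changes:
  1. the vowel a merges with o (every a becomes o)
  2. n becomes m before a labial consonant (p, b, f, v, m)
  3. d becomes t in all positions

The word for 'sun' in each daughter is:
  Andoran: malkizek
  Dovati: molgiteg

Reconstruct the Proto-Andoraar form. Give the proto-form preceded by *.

*malgideg

Position 4: Andoran has k, Dovati has g. Dovati preserves g here (none of its changes turn any other segment into g), so the proto-segment is *g.
Position 8: Andoran has k, Dovati has g. Dovati preserves g here (none of its changes turn any other segment into g), so the proto-segment is *g.
Position 6: Andoran has z, Dovati has t. Taking the neighbouring segments as reconstructed: Andoran z could go back to *d or *z; Dovati t could go back to *t or *d — the one source consistent with every daughter is *d.
Continuing position by position gives *malgideg; check it forward:
Andoran: start from *malgideg.
  rule 1: no change — malgideg
  rule 2 (unconditioned shift): malgideg → malkidek
  rule 3 (intervocalic lenition): malkidek → malkizek
  ⇒ Andoran malkizek
Dovati: *malgideg > molgideg > molgiteg  (by vowel merger, unconditioned shift)
Only *malgideg yields all of Andoran malkizek, Dovati molgiteg.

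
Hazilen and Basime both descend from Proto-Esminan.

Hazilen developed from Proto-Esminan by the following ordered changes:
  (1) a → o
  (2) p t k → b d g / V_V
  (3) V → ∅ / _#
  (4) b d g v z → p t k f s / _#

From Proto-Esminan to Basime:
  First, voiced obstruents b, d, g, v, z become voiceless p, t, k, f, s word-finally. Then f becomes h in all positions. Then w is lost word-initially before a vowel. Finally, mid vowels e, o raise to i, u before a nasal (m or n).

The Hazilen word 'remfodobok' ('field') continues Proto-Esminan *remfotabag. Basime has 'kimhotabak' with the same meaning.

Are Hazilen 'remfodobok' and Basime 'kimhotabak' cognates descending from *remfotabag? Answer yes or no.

no

Derive the expected Basime reflex of *remfotabag:
Basime: start from *remfotabag.
  rule 1 (final devoicing): remfotabag → remfotabak
  rule 2 (unconditioned shift): remfotabak → remhotabak
  rule 3: no change — remhotabak
  rule 4 (pre-nasal raising): remhotabak → rimhotabak
  ⇒ Basime rimhotabak
The regular Basime reflex would be 'rimhotabak', but the attested form is 'kimhotabak'. The correspondence is irregular, so they are not cognates (the Basime form has a different source).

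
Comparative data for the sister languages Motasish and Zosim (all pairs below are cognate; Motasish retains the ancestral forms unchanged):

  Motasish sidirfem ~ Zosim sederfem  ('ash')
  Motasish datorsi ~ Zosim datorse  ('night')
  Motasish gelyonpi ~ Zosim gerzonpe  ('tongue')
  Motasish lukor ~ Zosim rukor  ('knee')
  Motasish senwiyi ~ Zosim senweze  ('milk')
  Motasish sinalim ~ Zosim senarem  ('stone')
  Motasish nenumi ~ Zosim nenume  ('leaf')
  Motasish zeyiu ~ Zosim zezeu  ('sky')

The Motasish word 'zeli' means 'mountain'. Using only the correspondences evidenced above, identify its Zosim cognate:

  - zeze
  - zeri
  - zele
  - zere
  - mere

zere

sinalim ~ senarem — Motasish l corresponds to Zosim r between vowels (before a front vowel).
datorsi ~ datorse, gelyonpi ~ gerzonpe — Motasish i corresponds to Zosim e word-finally.
Applying these to Motasish 'zeli':
  zeli → zeri   (l→r between vowels (before a front vowel))
  zeri → zere   (i→e word-finally)
So the Zosim cognate is 'zere'.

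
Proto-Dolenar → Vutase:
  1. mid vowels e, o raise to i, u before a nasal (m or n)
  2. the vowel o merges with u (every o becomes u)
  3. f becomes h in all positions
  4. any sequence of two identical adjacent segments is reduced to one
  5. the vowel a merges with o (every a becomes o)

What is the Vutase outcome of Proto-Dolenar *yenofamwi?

Vutase: *yenofamwi > yinofamwi > yinufamwi > yinuhamwi > yinuhomwi  (by pre-nasal raising, vowel merger, unconditioned shift, vowel merger)

yinuhomwi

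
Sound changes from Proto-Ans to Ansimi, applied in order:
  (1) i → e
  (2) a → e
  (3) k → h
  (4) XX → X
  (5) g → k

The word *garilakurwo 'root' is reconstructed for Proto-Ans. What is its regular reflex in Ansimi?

kerelehurwo

Ansimi: *garilakurwo > garelakurwo > gerelekurwo > gerelehurwo > kerelehurwo  (by vowel merger, vowel merger, unconditioned shift, unconditioned shift)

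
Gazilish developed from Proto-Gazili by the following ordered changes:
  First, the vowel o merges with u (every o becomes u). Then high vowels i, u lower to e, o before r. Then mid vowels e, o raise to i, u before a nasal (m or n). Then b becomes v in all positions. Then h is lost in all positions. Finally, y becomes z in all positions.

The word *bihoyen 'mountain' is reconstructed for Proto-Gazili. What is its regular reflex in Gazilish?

Gazilish: *bihoyen > bihuyen > bihuyin > vihuyin > viuyin > viuzin  (by vowel merger, pre-nasal raising, unconditioned shift, h-loss, unconditioned shift)

viuzin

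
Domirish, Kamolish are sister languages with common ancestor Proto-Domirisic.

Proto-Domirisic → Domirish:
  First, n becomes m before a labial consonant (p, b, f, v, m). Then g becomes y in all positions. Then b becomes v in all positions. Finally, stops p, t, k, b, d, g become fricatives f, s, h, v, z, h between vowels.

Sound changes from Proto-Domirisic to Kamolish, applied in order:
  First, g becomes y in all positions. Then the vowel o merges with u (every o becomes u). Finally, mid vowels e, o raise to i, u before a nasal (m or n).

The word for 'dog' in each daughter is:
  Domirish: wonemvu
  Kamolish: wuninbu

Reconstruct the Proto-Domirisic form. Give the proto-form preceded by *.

*wonenbu

Position 2: Domirish has o, Kamolish has u. Domirish preserves o here (none of its changes turn any other segment into o), so the proto-segment is *o.
Position 5: Domirish has m, Kamolish has n. Kamolish preserves n here (none of its changes turn any other segment into n), so the proto-segment is *n.
Continuing position by position gives *wonenbu; check it forward:
Domirish: start from *wonenbu.
  rule 1 (nasal place assimilation): wonenbu → wonembu
  rule 2: no change — wonembu
  rule 3 (unconditioned shift): wonembu → wonemvu
  rule 4: no change — wonemvu
  ⇒ Domirish wonemvu
Kamolish: *wonenbu > wunenbu > wuninbu  (by vowel merger, pre-nasal raising)
No other proto-form is consistent with every reflex, so the reconstruction is *wonenbu.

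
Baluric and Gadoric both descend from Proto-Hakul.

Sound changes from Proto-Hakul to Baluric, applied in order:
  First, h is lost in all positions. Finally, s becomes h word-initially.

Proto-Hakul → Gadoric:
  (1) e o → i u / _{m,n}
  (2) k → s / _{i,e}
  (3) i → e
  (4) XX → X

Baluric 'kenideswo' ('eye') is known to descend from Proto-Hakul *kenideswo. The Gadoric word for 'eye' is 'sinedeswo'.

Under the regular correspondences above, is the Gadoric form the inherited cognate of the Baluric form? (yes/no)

no

Derive the expected Gadoric reflex of *kenideswo:
Gadoric: start from *kenideswo.
  rule 1 (pre-nasal raising): kenideswo → kinideswo
  rule 2 (palatalisation): kinideswo → sinideswo
  rule 3 (vowel merger): sinideswo → senedeswo
  rule 4: no change — senedeswo
  ⇒ Gadoric senedeswo
The regular Gadoric reflex would be 'senedeswo', but the attested form is 'sinedeswo'. The correspondence is irregular, so they are not cognates (the Gadoric form has a different source).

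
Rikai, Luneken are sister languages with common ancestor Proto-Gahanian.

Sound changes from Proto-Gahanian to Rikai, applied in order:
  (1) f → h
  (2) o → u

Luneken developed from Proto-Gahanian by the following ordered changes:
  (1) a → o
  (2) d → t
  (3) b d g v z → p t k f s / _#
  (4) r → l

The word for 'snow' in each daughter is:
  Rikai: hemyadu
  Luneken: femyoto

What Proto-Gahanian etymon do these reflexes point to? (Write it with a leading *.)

Position 5: Rikai has a, Luneken has o. Rikai preserves a here (none of its changes turn any other segment into a), so the proto-segment is *a.
Position 6: Rikai has d, Luneken has t. Rikai preserves d here (none of its changes turn any other segment into d), so the proto-segment is *d.
Verify the candidate proto-form against each daughter:
Rikai: *femyado > hemyado > hemyadu  (by unconditioned shift, vowel merger)
Luneken: *femyado
  femyado → femyodo   [vowel merger]
  femyodo → femyoto   [unconditioned shift]
  femyoto (rule 3 does not apply)
  femyoto (rule 4 does not apply)
  giving Luneken femyoto.
*femyado is the unique common source.

*femyado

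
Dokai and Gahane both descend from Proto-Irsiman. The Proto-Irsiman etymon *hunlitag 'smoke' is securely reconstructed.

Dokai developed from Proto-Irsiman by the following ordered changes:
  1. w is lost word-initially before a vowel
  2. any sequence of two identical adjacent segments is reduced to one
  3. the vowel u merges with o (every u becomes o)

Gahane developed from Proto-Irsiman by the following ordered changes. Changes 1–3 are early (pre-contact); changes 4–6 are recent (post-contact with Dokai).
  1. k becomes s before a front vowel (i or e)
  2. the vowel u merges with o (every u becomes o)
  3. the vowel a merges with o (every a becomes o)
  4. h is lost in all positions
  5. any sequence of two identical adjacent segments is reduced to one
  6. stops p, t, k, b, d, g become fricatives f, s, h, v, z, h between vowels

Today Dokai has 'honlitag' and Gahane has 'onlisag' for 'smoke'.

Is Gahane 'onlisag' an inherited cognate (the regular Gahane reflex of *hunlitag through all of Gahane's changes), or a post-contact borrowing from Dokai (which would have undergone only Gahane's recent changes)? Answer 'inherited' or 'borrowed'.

If inherited, *hunlitag would pass through all of Gahane's changes:
Gahane: *hunlitag
  hunlitag (rule 1 does not apply)
  hunlitag → honlitag   [vowel merger]
  honlitag → honlitog   [vowel merger]
  honlitog → onlitog   [h-loss]
  onlitog (rule 5 does not apply)
  onlitog → onlisog   [intervocalic lenition]
  giving Gahane onlisog.
If borrowed from Dokai 'honlitag' after the early changes, it would undergo only the recent ones:
  rule 4 (h-loss): honlitag → onlitag
  rule 5 (degemination): no change (onlitag)
  rule 6 (intervocalic lenition): onlitag → onlisag
  ⇒ as a loan: onlisag
Gahane 'onlisag' matches the loan outcome 'onlisag', not the inherited 'onlisog' — it skipped the early Gahane changes, so it was borrowed from Dokai.

borrowed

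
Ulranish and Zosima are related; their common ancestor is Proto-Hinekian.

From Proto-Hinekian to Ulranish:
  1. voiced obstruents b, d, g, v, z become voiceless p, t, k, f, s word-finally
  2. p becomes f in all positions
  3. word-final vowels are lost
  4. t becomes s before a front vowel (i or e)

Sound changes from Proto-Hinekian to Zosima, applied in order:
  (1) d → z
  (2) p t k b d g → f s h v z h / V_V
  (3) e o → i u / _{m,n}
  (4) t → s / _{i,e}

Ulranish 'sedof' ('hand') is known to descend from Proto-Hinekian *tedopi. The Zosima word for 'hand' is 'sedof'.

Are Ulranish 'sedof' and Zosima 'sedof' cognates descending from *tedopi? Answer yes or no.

no

Derive the expected Zosima reflex of *tedopi:
Zosima: *tedopi > tezopi > tezofi > sezofi  (by unconditioned shift, intervocalic lenition, palatalisation)
The regular Zosima reflex would be 'sezofi', but the attested form is 'sedof'. The correspondence is irregular, so they are not cognates (the Zosima form has a different source).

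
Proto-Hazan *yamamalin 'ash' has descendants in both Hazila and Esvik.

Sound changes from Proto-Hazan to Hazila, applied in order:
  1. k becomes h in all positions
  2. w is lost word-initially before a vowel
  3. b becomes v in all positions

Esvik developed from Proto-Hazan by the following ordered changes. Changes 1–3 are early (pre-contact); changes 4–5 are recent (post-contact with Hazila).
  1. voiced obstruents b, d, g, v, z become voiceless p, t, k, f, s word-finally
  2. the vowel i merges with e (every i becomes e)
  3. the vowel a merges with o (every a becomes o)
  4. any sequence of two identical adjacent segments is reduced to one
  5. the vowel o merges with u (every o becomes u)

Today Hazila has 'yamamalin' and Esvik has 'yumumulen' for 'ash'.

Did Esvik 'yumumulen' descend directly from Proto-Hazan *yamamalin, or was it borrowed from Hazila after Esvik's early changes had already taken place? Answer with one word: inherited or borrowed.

inherited

If inherited, *yamamalin would pass through all of Esvik's changes:
Esvik: *yamamalin > yamamalen > yomomolen > yumumulen  (by vowel merger, vowel merger, vowel merger)
If borrowed from Hazila 'yamamalin' after the early changes, it would undergo only the recent ones:
  rule 4 (degemination): no change (yamamalin)
  rule 5 (vowel merger): no change (yamamalin)
  ⇒ as a loan: yamamalin
Esvik 'yumumulen' matches the inherited outcome exactly, so it is an inherited cognate, not a loan.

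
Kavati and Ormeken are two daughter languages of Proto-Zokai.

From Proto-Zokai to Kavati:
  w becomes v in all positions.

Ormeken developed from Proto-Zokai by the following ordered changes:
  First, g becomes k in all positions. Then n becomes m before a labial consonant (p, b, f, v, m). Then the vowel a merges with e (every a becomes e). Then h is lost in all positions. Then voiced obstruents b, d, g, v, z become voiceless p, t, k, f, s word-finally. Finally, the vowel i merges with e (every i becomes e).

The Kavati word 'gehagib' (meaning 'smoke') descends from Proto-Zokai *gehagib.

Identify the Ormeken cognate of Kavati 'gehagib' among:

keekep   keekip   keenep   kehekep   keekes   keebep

Ormeken: *gehagib
  gehagib → kehakib   [unconditioned shift]
  kehakib (rule 2 does not apply)
  kehakib → kehekib   [vowel merger]
  kehekib → keekib   [h-loss]
  keekib → keekip   [final devoicing]
  keekip → keekep   [vowel merger]
  giving Ormeken keekep.
The other candidates each miss or misapply at least one Ormeken change.

keekep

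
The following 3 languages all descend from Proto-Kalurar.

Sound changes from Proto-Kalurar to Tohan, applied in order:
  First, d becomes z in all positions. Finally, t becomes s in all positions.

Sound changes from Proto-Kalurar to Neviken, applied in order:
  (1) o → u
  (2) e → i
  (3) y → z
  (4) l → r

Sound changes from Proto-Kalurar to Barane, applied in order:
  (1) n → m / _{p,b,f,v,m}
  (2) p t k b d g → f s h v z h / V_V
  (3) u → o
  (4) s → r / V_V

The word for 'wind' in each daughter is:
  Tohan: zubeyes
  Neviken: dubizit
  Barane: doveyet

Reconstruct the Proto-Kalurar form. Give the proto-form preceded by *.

Position 3: Tohan has b, Neviken has b, Barane has v. Tohan preserves b here (none of its changes turn any other segment into b), so the proto-segment is *b.
Position 6: Tohan has e, Neviken has i, Barane has e. Tohan preserves e here (none of its changes turn any other segment into e), so the proto-segment is *e.
This points to *dubeyet. Verify forward in each daughter:
Tohan: *dubeyet
  dubeyet → zubeyet   [unconditioned shift]
  zubeyet → zubeyes   [unconditioned shift]
  giving Tohan zubeyes.
Neviken: *dubeyet > dubiyit > dubizit  (by vowel merger, unconditioned shift)
Barane: start from *dubeyet.
  rule 1: no change — dubeyet
  rule 2 (intervocalic lenition): dubeyet → duveyet
  rule 3 (vowel merger): duveyet → doveyet
  rule 4: no change — doveyet
  ⇒ Barane doveyet
*dubeyet is the unique common source.

*dubeyet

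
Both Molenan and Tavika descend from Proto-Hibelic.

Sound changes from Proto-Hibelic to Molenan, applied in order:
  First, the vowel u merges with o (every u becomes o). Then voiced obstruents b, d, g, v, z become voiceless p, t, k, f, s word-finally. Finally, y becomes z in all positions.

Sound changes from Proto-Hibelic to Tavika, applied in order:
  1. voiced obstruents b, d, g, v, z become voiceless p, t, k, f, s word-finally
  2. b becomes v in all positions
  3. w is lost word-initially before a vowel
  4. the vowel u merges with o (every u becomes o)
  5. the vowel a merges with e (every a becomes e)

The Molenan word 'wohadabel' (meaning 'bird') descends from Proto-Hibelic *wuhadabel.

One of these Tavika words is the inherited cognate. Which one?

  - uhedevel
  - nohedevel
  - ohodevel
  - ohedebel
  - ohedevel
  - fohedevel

ohedevel

Tavika: *wuhadabel
  wuhadabel (rule 1 does not apply)
  wuhadabel → wuhadavel   [unconditioned shift]
  wuhadavel → uhadavel   [glide loss]
  uhadavel → ohadavel   [vowel merger]
  ohadavel → ohedevel   [vowel merger]
  giving Tavika ohedevel.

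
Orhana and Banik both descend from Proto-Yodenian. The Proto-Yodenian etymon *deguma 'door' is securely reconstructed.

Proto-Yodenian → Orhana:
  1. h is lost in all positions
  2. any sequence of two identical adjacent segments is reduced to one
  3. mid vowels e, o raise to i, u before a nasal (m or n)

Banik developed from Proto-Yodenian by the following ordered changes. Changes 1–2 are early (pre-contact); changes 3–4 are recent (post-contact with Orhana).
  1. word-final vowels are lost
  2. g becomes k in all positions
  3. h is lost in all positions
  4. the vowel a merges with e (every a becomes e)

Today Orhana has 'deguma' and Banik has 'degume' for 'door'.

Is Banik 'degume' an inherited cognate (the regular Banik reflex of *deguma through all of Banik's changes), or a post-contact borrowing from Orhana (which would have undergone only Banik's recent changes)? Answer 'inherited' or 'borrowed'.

borrowed

If inherited, *deguma would pass through all of Banik's changes:
Banik: *deguma > degum > dekum  (by apocope, unconditioned shift)
If borrowed from Orhana 'deguma' after the early changes, it would undergo only the recent ones:
  rule 3 (h-loss): no change (deguma)
  rule 4 (vowel merger): deguma → degume
  ⇒ as a loan: degume
Banik 'degume' matches the loan outcome 'degume', not the inherited 'dekum' — it skipped the early Banik changes, so it was borrowed from Orhana.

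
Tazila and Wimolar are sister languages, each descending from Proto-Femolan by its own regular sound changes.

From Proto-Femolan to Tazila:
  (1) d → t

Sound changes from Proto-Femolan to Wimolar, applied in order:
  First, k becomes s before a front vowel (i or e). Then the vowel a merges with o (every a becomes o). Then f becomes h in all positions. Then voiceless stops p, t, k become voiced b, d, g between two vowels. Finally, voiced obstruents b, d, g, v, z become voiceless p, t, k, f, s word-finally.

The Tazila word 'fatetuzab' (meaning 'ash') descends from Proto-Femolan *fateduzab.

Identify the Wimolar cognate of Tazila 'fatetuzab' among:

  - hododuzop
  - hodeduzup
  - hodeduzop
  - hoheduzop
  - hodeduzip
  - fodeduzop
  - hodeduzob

Wimolar: *fateduzab > foteduzob > hoteduzob > hodeduzob > hodeduzop  (by vowel merger, unconditioned shift, intervocalic voicing, final devoicing)
The other candidates each miss or misapply at least one Wimolar change.

hodeduzop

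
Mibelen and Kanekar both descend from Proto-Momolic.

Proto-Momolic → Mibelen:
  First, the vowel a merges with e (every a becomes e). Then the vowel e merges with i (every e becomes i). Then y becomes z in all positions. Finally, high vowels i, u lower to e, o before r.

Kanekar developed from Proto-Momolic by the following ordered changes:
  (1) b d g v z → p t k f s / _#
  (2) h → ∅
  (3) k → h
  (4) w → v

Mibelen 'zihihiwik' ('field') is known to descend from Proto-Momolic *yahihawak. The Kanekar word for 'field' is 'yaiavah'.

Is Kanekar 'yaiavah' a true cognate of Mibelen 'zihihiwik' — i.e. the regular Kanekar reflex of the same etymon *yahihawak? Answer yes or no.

Derive the expected Kanekar reflex of *yahihawak:
Kanekar: *yahihawak > yaiawak > yaiawah > yaiavah  (by h-loss, unconditioned shift, unconditioned shift)
Kanekar 'yaiavah' matches the regular reflex exactly, so the pair is cognate.

yes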